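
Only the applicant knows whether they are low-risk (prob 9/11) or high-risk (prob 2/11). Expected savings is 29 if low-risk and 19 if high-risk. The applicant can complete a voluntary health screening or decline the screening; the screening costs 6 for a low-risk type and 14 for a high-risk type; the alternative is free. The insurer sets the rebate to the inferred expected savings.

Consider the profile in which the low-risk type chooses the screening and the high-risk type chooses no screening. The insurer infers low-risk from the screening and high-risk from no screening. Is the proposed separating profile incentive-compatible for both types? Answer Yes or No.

Yes

Under these beliefs, the screening earns rebate 29 and no screening earns rebate 19.
low-risk: the screening nets 29 − 6 = 23; no screening nets 19. low-risk prefers the screening.
high-risk: the screening nets 29 − 14 = 15; no screening nets 19. high-risk prefers no screening.
Neither type deviates, so the separating profile is an equilibrium.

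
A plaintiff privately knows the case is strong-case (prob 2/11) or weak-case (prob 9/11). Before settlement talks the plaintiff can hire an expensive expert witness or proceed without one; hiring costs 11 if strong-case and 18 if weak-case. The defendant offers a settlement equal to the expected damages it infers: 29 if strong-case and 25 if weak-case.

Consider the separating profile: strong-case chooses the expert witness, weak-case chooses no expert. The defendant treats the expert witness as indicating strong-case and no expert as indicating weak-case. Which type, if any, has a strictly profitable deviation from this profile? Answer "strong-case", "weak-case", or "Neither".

strong-case

The expert witness pays 29; no expert pays 25.
strong-case: assigned the expert witness, nets 29 − 11 = 18; deviating to no expert nets 25.
weak-case: assigned no expert, nets 25; deviating to the expert witness nets 29 − 18 = 11.
The strong-case type gains 7 by deviating.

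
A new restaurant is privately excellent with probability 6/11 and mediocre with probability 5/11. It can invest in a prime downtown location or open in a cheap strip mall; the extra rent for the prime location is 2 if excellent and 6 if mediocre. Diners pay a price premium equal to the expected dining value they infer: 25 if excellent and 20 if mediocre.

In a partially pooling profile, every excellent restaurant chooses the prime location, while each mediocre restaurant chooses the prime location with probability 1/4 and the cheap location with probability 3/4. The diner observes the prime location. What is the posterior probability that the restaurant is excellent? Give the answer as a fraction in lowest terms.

24/29

P(the prime location) = (6/11)·1 + (5/11)·(1/4) = 29/44.
By Bayes' rule, P(excellent | the prime location) = (6/11) / (29/44) = 24/29.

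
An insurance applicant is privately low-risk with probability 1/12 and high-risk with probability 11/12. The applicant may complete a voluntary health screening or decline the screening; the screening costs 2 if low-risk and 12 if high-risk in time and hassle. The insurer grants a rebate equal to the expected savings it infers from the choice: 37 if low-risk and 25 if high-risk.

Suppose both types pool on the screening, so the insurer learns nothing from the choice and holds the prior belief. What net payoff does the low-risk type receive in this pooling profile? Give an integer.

24

Pooled rebate = 1/12·37 + 11/12·25 = 26.
low-risk pays cost 2 for the screening, so net payoff = 26 − 2 = 24.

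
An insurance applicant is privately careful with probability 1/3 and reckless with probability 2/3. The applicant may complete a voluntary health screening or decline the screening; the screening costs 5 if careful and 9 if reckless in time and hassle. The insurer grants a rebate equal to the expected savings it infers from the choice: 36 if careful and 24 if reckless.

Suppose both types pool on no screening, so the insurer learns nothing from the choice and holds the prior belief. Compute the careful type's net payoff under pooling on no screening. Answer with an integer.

Pooled rebate = 1/3·36 + 2/3·24 = 28.
careful pays no cost for no screening, so net payoff = 28.

28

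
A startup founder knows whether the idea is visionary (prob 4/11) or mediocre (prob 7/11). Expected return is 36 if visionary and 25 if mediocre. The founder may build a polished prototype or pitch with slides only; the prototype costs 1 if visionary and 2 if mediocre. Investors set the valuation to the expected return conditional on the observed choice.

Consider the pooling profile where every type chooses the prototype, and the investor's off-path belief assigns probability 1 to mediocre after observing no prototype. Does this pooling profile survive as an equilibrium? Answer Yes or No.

On path, the investor holds the prior and pays 4/11·36 + 7/11·25 = 29. Off path (no prototype), believing mediocre, it pays 25.
visionary: the prototype nets 29 − 1 = 28; no prototype nets 25. visionary stays.
mediocre: the prototype nets 29 − 2 = 27; no prototype nets 25. mediocre stays.
No type deviates, so pooling is sustained.

Yes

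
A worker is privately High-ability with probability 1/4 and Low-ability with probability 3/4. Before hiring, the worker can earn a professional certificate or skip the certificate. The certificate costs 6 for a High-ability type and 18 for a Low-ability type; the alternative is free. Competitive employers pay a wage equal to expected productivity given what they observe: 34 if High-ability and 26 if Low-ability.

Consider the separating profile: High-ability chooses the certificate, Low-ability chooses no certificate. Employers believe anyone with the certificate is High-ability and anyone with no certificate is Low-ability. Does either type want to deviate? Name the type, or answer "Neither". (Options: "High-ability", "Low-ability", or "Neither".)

Neither

The certificate pays 34; no certificate pays 26.
High-ability: assigned the certificate, nets 34 − 6 = 28; deviating to no certificate nets 26.
Low-ability: assigned no certificate, nets 26; deviating to the certificate nets 34 − 18 = 16.
Both types strictly prefer their assigned action; no profitable deviation.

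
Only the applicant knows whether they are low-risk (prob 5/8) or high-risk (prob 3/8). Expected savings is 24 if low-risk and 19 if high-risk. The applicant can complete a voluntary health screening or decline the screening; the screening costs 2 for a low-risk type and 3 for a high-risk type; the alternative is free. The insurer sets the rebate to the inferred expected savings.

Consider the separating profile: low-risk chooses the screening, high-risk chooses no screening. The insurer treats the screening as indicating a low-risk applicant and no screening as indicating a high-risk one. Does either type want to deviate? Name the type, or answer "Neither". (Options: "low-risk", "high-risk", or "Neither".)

high-risk

The screening pays 24; no screening pays 19.
low-risk: assigned the screening, nets 24 − 2 = 22; deviating to no screening nets 19.
high-risk: assigned no screening, nets 19; deviating to the screening nets 24 − 3 = 21.
The high-risk type gains 2 by deviating.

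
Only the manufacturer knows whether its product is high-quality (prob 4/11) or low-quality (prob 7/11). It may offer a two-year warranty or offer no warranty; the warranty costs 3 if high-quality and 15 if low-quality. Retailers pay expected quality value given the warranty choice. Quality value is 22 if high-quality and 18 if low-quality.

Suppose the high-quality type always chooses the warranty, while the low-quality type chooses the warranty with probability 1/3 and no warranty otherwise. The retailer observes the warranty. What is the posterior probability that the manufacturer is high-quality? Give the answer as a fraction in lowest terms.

P(the warranty) = (4/11)·1 + (7/11)·(1/3) = 19/33.
By Bayes' rule, P(high-quality | the warranty) = (4/11) / (19/33) = 12/19.

12/19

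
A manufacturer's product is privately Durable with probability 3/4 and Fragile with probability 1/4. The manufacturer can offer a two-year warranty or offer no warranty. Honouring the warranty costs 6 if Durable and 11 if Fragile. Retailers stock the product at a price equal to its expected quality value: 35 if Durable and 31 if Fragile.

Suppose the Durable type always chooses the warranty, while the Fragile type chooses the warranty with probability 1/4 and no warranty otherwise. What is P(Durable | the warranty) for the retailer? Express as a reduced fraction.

P(the warranty) = (3/4)·1 + (1/4)·(1/4) = 13/16.
By Bayes' rule, P(Durable | the warranty) = (3/4) / (13/16) = 12/13.

12/13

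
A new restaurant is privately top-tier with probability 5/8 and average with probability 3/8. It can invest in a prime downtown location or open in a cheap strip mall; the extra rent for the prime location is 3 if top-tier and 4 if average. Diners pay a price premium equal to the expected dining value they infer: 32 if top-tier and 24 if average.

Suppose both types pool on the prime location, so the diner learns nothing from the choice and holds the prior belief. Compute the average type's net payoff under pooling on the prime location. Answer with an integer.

25

Pooled price premium = 5/8·32 + 3/8·24 = 29.
average pays cost 4 for the prime location, so net payoff = 29 − 4 = 25.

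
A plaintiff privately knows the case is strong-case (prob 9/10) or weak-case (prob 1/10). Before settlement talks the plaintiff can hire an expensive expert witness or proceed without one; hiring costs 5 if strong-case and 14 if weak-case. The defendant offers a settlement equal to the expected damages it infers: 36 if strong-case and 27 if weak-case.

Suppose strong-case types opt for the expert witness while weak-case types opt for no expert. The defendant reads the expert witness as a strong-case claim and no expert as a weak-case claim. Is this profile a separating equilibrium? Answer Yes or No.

Yes

Under these beliefs, the expert witness earns settlement 36 and no expert earns settlement 27.
strong-case: the expert witness nets 36 − 5 = 31; no expert nets 27. strong-case prefers the expert witness.
weak-case: the expert witness nets 36 − 14 = 22; no expert nets 27. weak-case prefers no expert.
Neither type deviates, so the separating profile is an equilibrium.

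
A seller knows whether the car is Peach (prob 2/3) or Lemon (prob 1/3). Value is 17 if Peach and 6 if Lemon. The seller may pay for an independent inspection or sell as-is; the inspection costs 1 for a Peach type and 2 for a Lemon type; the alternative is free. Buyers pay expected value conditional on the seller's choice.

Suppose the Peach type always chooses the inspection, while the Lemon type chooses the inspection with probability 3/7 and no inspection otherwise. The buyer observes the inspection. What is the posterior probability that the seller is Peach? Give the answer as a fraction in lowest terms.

14/17

P(the inspection) = (2/3)·1 + (1/3)·(3/7) = 17/21.
By Bayes' rule, P(Peach | the inspection) = (2/3) / (17/21) = 14/17.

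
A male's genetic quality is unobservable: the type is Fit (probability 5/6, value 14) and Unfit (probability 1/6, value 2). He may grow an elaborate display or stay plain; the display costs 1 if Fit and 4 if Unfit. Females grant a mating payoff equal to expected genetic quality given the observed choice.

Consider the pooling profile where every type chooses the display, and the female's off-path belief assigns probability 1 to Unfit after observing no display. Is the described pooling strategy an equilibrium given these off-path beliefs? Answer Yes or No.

On path, the female holds the prior and pays 5/6·14 + 1/6·2 = 12. Off path (no display), believing Unfit, it pays 2.
Fit: the display nets 12 − 1 = 11; no display nets 2. Fit stays.
Unfit: the display nets 12 − 4 = 8; no display nets 2. Unfit stays.
No type deviates, so pooling is sustained.

Yes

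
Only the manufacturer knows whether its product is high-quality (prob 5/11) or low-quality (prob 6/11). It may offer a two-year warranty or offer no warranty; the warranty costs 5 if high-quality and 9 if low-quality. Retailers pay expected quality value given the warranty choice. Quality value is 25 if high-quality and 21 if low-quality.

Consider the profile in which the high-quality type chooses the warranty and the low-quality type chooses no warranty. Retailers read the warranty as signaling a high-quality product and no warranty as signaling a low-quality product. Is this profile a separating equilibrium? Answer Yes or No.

No

Under these beliefs, the warranty earns price 25 and no warranty earns price 21.
high-quality: the warranty nets 25 − 5 = 20; no warranty nets 21. high-quality would deviate to no warranty.
low-quality: the warranty nets 25 − 9 = 16; no warranty nets 21. low-quality prefers no warranty.
high-quality has a profitable deviation, so the profile is not an equilibrium.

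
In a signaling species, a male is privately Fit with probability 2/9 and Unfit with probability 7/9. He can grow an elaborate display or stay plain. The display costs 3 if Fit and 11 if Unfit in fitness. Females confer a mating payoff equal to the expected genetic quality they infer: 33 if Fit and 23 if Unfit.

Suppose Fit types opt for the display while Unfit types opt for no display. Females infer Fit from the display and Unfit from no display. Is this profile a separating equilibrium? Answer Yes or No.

Under these beliefs, the display earns mating payoff 33 and no display earns mating payoff 23.
Fit: the display nets 33 − 3 = 30; no display nets 23. Fit prefers the display.
Unfit: the display nets 33 − 11 = 22; no display nets 23. Unfit prefers no display.
Neither type deviates, so the separating profile is an equilibrium.

Yes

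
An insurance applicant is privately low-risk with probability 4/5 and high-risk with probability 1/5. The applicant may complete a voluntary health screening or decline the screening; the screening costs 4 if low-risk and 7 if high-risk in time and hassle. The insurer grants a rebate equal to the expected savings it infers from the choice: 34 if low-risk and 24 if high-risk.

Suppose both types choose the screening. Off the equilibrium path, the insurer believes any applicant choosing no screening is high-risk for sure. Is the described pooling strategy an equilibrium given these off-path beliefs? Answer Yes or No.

On path, the insurer holds the prior and pays 4/5·34 + 1/5·24 = 32. Off path (no screening), believing high-risk, it pays 24.
low-risk: the screening nets 32 − 4 = 28; no screening nets 24. low-risk stays.
high-risk: the screening nets 32 − 7 = 25; no screening nets 24. high-risk stays.
No type deviates, so pooling is sustained.

Yes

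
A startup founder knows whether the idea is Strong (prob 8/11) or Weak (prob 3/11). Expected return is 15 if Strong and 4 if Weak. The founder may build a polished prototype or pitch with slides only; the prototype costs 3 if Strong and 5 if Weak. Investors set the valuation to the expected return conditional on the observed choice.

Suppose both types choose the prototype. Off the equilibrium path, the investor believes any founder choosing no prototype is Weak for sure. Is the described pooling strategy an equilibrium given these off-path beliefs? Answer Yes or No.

On path, the investor holds the prior and pays 8/11·15 + 3/11·4 = 12. Off path (no prototype), believing Weak, it pays 4.
Strong: the prototype nets 12 − 3 = 9; no prototype nets 4. Strong stays.
Weak: the prototype nets 12 − 5 = 7; no prototype nets 4. Weak stays.
No type deviates, so pooling is sustained.

Yes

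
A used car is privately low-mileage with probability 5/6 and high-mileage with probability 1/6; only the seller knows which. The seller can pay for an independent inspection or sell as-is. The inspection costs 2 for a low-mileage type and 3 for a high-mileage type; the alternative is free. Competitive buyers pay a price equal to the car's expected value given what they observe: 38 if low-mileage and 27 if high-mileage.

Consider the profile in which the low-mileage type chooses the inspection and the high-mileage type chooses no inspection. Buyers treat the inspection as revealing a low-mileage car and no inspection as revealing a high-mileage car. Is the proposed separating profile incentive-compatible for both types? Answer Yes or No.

Under these beliefs, the inspection earns price 38 and no inspection earns price 27.
low-mileage: the inspection nets 38 − 2 = 36; no inspection nets 27. low-mileage prefers the inspection.
high-mileage: the inspection nets 38 − 3 = 35; no inspection nets 27. high-mileage would deviate to the inspection.
high-mileage has a profitable deviation, so the profile is not an equilibrium.

No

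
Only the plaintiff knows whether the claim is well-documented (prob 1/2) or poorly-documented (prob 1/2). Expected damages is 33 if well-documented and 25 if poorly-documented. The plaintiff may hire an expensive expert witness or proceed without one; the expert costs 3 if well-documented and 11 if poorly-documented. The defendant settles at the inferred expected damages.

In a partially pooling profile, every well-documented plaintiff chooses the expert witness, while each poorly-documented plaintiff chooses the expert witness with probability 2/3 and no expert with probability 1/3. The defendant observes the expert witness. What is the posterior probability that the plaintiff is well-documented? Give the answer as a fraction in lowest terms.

P(the expert witness) = (1/2)·1 + (1/2)·(2/3) = 5/6.
By Bayes' rule, P(well-documented | the expert witness) = (1/2) / (5/6) = 3/5.

3/5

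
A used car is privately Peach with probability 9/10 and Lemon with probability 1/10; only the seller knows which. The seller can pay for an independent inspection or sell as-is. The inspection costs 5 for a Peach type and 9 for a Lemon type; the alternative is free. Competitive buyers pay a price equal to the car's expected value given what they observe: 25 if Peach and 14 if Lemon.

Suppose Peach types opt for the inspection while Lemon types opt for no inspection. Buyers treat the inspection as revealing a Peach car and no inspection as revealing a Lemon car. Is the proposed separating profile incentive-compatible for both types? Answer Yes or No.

No

Under these beliefs, the inspection earns price 25 and no inspection earns price 14.
Peach: the inspection nets 25 − 5 = 20; no inspection nets 14. Peach prefers the inspection.
Lemon: the inspection nets 25 − 9 = 16; no inspection nets 14. Lemon would deviate to the inspection.
Lemon has a profitable deviation, so the profile is not an equilibrium.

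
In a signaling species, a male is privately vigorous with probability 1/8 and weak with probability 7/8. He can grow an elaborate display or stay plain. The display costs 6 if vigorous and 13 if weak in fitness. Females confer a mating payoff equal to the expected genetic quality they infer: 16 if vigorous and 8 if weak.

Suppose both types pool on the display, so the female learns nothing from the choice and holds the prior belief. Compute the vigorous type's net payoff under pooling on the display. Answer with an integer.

3

Pooled mating payoff = 1/8·16 + 7/8·8 = 9.
vigorous pays cost 6 for the display, so net payoff = 9 − 6 = 3.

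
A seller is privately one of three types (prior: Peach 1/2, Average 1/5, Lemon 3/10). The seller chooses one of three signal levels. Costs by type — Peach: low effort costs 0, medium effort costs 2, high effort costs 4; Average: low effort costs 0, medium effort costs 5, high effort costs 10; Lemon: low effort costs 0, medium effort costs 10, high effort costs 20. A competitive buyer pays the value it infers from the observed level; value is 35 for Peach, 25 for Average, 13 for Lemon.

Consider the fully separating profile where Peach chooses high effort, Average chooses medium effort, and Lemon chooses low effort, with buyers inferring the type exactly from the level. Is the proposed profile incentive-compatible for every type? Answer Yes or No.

No

Separating prices: high effort → 35, medium effort → 25, low effort → 13.
Peach (assigned high effort): low effort: 13 − 0 = 13; medium effort: 25 − 2 = 23; high effort: 35 − 4 = 31. Peach stays.
Average (assigned medium effort): low effort: 13 − 0 = 13; medium effort: 25 − 5 = 20; high effort: 35 − 10 = 25. Average prefers high effort.
Lemon (assigned low effort): low effort: 13 − 0 = 13; medium effort: 25 − 10 = 15; high effort: 35 − 20 = 15. Lemon prefers medium effort.
At least one type deviates; the separating profile fails.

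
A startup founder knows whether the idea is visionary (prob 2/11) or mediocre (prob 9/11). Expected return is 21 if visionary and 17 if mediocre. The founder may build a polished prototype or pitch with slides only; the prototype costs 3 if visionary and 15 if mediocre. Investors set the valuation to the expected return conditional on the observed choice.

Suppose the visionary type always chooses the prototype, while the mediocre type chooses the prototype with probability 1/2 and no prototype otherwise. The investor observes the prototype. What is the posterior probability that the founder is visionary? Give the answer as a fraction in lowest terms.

P(the prototype) = (2/11)·1 + (9/11)·(1/2) = 13/22.
By Bayes' rule, P(visionary | the prototype) = (2/11) / (13/22) = 4/13.

4/13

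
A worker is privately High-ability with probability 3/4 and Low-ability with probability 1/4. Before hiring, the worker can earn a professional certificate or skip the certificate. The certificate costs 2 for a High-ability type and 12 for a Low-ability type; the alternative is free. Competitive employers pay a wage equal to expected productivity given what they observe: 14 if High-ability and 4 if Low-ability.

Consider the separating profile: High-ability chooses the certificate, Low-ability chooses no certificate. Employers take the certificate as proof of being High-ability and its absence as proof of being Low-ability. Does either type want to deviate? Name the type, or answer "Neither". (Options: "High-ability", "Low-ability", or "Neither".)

The certificate pays 14; no certificate pays 4.
High-ability: assigned the certificate, nets 14 − 2 = 12; deviating to no certificate nets 4.
Low-ability: assigned no certificate, nets 4; deviating to the certificate nets 14 − 12 = 2.
Both types strictly prefer their assigned action; no profitable deviation.

Neither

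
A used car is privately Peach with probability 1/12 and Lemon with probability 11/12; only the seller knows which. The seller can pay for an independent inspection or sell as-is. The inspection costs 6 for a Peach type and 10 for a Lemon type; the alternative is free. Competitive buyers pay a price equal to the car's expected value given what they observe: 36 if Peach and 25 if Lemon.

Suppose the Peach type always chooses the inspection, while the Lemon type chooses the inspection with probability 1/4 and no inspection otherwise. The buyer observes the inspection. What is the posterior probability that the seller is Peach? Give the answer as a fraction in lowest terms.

4/15

P(the inspection) = (1/12)·1 + (11/12)·(1/4) = 5/16.
By Bayes' rule, P(Peach | the inspection) = (1/12) / (5/16) = 4/15.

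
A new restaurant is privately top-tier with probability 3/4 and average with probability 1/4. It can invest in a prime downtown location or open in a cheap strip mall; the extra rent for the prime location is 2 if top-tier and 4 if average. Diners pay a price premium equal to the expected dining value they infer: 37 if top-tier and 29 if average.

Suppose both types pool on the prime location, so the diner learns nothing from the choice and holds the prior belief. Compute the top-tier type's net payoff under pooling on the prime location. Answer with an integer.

Pooled price premium = 3/4·37 + 1/4·29 = 35.
top-tier pays cost 2 for the prime location, so net payoff = 35 − 2 = 33.

33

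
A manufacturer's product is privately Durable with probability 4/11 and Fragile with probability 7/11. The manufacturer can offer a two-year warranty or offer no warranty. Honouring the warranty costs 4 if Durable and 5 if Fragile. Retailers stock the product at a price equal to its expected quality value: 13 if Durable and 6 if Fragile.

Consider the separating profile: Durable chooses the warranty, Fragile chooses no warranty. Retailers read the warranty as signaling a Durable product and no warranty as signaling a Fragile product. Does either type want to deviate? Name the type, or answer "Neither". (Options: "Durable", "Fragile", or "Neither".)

Fragile

The warranty pays 13; no warranty pays 6.
Durable: assigned the warranty, nets 13 − 4 = 9; deviating to no warranty nets 6.
Fragile: assigned no warranty, nets 6; deviating to the warranty nets 13 − 5 = 8.
The Fragile type gains 2 by deviating.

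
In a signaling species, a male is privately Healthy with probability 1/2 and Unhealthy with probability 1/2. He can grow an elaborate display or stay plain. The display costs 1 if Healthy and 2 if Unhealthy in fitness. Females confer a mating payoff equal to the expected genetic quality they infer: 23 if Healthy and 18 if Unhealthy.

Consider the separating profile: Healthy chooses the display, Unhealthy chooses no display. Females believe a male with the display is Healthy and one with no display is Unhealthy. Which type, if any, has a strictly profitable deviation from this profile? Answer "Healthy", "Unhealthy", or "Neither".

Unhealthy

The display pays 23; no display pays 18.
Healthy: assigned the display, nets 23 − 1 = 22; deviating to no display nets 18.
Unhealthy: assigned no display, nets 18; deviating to the display nets 23 − 2 = 21.
The Unhealthy type gains 3 by deviating.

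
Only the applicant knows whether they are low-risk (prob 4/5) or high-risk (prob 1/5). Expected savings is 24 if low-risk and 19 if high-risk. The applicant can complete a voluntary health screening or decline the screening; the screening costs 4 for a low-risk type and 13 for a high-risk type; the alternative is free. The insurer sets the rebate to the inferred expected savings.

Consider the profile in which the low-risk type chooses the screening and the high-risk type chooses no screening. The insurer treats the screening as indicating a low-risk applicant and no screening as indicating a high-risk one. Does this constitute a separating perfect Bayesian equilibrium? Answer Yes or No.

Yes

Under these beliefs, the screening earns rebate 24 and no screening earns rebate 19.
low-risk: the screening nets 24 − 4 = 20; no screening nets 19. low-risk prefers the screening.
high-risk: the screening nets 24 − 13 = 11; no screening nets 19. high-risk prefers no screening.
Neither type deviates, so the separating profile is an equilibrium.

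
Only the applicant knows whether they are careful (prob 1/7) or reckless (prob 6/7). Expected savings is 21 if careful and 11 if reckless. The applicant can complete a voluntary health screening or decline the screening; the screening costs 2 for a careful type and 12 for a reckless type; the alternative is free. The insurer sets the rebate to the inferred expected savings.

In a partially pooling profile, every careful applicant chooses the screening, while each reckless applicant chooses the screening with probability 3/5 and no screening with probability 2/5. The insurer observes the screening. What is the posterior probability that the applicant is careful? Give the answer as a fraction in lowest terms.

5/23

P(the screening) = (1/7)·1 + (6/7)·(3/5) = 23/35.
By Bayes' rule, P(careful | the screening) = (1/7) / (23/35) = 5/23.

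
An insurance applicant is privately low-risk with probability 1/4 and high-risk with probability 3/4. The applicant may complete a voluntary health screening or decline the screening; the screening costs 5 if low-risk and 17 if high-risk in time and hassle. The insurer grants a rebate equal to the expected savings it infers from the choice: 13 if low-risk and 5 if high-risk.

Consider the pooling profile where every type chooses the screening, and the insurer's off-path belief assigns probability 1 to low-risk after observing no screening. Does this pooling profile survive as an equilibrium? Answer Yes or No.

On path, the insurer holds the prior and pays 1/4·13 + 3/4·5 = 7. Off path (no screening), believing low-risk, it pays 13.
low-risk: the screening nets 7 − 5 = 2; no screening nets 13. low-risk would deviate.
high-risk: the screening nets 7 − 17 = -10; no screening nets 13. high-risk would deviate.
A type deviates, so pooling fails.

No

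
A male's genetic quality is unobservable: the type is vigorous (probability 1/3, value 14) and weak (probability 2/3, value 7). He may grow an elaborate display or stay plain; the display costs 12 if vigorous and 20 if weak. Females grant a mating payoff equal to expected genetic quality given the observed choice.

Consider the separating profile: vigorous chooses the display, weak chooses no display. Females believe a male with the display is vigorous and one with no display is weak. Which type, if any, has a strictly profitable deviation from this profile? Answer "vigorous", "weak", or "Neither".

vigorous

The display pays 14; no display pays 7.
vigorous: assigned the display, nets 14 − 12 = 2; deviating to no display nets 7.
weak: assigned no display, nets 7; deviating to the display nets 14 − 20 = -6.
The vigorous type gains 5 by deviating.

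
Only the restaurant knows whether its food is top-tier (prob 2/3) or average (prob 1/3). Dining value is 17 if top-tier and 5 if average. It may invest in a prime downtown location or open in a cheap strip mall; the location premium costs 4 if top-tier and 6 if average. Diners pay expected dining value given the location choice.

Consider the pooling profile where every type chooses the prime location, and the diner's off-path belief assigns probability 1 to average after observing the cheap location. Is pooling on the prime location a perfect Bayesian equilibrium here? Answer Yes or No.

Yes

On path, the diner holds the prior and pays 2/3·17 + 1/3·5 = 13. Off path (the cheap location), believing average, it pays 5.
top-tier: the prime location nets 13 − 4 = 9; the cheap location nets 5. top-tier stays.
average: the prime location nets 13 − 6 = 7; the cheap location nets 5. average stays.
No type deviates, so pooling is sustained.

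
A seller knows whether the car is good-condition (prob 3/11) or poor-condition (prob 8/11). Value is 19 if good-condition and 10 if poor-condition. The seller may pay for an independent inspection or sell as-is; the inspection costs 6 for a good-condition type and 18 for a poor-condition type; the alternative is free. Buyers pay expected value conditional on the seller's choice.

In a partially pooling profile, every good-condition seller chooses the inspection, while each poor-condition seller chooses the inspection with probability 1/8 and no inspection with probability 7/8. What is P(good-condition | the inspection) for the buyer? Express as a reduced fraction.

P(the inspection) = (3/11)·1 + (8/11)·(1/8) = 4/11.
By Bayes' rule, P(good-condition | the inspection) = (3/11) / (4/11) = 3/4.

3/4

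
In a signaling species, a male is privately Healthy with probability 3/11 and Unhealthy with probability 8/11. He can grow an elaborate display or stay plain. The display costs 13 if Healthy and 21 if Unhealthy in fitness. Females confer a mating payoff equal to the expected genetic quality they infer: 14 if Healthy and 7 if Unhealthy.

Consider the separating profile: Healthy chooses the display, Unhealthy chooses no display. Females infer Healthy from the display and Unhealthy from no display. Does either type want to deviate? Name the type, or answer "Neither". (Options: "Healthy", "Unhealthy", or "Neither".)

Healthy

The display pays 14; no display pays 7.
Healthy: assigned the display, nets 14 − 13 = 1; deviating to no display nets 7.
Unhealthy: assigned no display, nets 7; deviating to the display nets 14 − 21 = -7.
The Healthy type gains 6 by deviating.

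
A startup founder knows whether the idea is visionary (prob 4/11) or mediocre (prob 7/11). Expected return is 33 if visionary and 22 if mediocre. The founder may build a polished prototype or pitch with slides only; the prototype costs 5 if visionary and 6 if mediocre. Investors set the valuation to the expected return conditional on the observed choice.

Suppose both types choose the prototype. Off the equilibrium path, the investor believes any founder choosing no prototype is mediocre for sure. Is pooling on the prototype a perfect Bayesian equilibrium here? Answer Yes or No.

No

On path, the investor holds the prior and pays 4/11·33 + 7/11·22 = 26. Off path (no prototype), believing mediocre, it pays 22.
visionary: the prototype nets 26 − 5 = 21; no prototype nets 22. visionary would deviate.
mediocre: the prototype nets 26 − 6 = 20; no prototype nets 22. mediocre would deviate.
A type deviates, so pooling fails.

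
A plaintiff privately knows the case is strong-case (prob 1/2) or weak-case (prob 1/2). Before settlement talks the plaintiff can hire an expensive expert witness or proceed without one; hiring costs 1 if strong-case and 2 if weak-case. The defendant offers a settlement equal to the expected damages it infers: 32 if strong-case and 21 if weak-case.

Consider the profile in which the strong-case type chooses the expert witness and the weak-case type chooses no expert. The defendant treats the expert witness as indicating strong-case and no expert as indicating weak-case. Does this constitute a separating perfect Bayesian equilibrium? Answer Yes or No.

No

Under these beliefs, the expert witness earns settlement 32 and no expert earns settlement 21.
strong-case: the expert witness nets 32 − 1 = 31; no expert nets 21. strong-case prefers the expert witness.
weak-case: the expert witness nets 32 − 2 = 30; no expert nets 21. weak-case would deviate to the expert witness.
weak-case has a profitable deviation, so the profile is not an equilibrium.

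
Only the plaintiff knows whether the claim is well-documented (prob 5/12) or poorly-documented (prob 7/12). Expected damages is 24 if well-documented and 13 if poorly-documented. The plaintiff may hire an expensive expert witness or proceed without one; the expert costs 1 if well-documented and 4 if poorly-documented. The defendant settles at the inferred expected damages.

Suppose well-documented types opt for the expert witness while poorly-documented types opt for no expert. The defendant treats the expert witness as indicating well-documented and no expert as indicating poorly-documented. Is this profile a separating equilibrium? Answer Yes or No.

Under these beliefs, the expert witness earns settlement 24 and no expert earns settlement 13.
well-documented: the expert witness nets 24 − 1 = 23; no expert nets 13. well-documented prefers the expert witness.
poorly-documented: the expert witness nets 24 − 4 = 20; no expert nets 13. poorly-documented would deviate to the expert witness.
poorly-documented has a profitable deviation, so the profile is not an equilibrium.

No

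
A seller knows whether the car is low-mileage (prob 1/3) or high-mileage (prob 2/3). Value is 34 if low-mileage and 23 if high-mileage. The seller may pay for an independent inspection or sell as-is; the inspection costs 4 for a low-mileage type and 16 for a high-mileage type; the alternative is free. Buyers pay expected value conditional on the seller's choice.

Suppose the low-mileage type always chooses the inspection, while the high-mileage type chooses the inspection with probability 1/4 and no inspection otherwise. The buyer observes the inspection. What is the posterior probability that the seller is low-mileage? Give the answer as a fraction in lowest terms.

2/3

P(the inspection) = (1/3)·1 + (2/3)·(1/4) = 1/2.
By Bayes' rule, P(low-mileage | the inspection) = (1/3) / (1/2) = 2/3.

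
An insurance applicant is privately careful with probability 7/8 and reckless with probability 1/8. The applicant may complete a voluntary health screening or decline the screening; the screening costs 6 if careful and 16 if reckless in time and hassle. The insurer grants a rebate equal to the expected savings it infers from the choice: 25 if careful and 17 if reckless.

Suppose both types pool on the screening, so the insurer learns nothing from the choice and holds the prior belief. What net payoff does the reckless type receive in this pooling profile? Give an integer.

8

Pooled rebate = 7/8·25 + 1/8·17 = 24.
reckless pays cost 16 for the screening, so net payoff = 24 − 16 = 8.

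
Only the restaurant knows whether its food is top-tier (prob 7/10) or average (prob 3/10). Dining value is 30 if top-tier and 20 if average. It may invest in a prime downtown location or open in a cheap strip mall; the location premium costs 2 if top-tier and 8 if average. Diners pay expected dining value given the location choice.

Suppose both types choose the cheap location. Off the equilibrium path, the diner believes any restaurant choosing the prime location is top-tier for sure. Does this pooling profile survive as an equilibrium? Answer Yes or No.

On path, the diner holds the prior and pays 7/10·30 + 3/10·20 = 27. Off path (the prime location), believing top-tier, it pays 30.
top-tier: the cheap location nets 27; the prime location nets 30 − 2 = 28. top-tier would deviate.
average: the cheap location nets 27; the prime location nets 30 − 8 = 22. average stays.
A type deviates, so pooling fails.

No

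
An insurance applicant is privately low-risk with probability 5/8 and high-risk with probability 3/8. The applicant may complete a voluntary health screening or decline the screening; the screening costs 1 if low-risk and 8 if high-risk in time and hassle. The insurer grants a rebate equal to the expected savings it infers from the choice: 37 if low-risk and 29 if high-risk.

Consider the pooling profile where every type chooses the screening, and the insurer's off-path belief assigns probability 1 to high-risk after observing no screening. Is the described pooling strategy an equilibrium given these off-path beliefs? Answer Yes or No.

On path, the insurer holds the prior and pays 5/8·37 + 3/8·29 = 34. Off path (no screening), believing high-risk, it pays 29.
low-risk: the screening nets 34 − 1 = 33; no screening nets 29. low-risk stays.
high-risk: the screening nets 34 − 8 = 26; no screening nets 29. high-risk would deviate.
A type deviates, so pooling fails.

No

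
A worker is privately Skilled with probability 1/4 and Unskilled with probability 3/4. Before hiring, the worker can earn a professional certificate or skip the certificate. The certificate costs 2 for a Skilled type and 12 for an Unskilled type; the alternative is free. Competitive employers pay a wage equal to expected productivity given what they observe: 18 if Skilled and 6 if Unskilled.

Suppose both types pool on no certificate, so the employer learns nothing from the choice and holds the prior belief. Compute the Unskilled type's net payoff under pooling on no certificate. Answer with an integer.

Pooled wage = 1/4·18 + 3/4·6 = 9.
Unskilled pays no cost for no certificate, so net payoff = 9.

9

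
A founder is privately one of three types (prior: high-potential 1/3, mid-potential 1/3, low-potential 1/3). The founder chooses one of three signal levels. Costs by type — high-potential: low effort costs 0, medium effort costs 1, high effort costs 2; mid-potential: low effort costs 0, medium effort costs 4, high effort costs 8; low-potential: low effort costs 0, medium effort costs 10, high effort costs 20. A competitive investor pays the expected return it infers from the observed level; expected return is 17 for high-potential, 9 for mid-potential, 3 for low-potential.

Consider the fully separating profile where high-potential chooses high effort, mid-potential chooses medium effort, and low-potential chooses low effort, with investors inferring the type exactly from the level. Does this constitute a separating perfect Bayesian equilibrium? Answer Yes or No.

Separating valuations: high effort → 17, medium effort → 9, low effort → 3.
high-potential (assigned high effort): low effort: 3 − 0 = 3; medium effort: 9 − 1 = 8; high effort: 17 − 2 = 15. high-potential stays.
mid-potential (assigned medium effort): low effort: 3 − 0 = 3; medium effort: 9 − 4 = 5; high effort: 17 − 8 = 9. mid-potential prefers high effort.
low-potential (assigned low effort): low effort: 3 − 0 = 3; medium effort: 9 − 10 = -1; high effort: 17 − 20 = -3. low-potential stays.
At least one type deviates; the separating profile fails.

No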